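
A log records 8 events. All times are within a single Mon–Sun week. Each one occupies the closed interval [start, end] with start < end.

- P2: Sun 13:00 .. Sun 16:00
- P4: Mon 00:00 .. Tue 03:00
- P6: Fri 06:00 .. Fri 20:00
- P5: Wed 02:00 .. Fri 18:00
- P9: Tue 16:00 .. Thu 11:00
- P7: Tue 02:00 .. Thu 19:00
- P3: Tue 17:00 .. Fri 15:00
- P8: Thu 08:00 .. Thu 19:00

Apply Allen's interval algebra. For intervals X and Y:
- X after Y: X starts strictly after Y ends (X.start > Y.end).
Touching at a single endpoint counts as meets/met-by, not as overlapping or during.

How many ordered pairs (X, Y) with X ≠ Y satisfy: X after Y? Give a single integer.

Checking all 56 ordered pairs for relation 'after'; matching pairs in alphabetical order:
(P2, P3): P2 after P3 ✓
(P2, P4): P2 after P4 ✓
(P2, P5): P2 after P5 ✓
(P2, P6): P2 after P6 ✓
(P2, P7): P2 after P7 ✓
(P2, P8): P2 after P8 ✓
(P2, P9): P2 after P9 ✓
(P3, P4): P3 after P4 ✓
(P5, P4): P5 after P4 ✓
(P6, P4): P6 after P4 ✓
(P6, P7): P6 after P7 ✓
(P6, P8): P6 after P8 ✓
(P6, P9): P6 after P9 ✓
(P8, P4): P8 after P4 ✓
(P9, P4): P9 after P4 ✓
Count: 15.

15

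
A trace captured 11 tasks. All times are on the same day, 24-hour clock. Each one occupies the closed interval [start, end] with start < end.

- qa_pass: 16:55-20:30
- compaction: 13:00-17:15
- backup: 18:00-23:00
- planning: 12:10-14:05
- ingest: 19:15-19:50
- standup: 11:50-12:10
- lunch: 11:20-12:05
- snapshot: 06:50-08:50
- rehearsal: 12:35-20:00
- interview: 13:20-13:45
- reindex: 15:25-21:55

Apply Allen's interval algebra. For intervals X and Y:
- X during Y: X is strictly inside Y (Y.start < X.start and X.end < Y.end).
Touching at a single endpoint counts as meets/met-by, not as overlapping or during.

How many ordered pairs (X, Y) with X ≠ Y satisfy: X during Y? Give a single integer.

Checking all 110 ordered pairs for relation 'during'; matching pairs in alphabetical order:
(compaction, rehearsal): compaction during rehearsal ✓
(ingest, backup): ingest during backup ✓
(ingest, qa_pass): ingest during qa_pass ✓
(ingest, rehearsal): ingest during rehearsal ✓
(ingest, reindex): ingest during reindex ✓
(interview, compaction): interview during compaction ✓
(interview, planning): interview during planning ✓
(interview, rehearsal): interview during rehearsal ✓
(qa_pass, reindex): qa_pass during reindex ✓
Count: 9.

9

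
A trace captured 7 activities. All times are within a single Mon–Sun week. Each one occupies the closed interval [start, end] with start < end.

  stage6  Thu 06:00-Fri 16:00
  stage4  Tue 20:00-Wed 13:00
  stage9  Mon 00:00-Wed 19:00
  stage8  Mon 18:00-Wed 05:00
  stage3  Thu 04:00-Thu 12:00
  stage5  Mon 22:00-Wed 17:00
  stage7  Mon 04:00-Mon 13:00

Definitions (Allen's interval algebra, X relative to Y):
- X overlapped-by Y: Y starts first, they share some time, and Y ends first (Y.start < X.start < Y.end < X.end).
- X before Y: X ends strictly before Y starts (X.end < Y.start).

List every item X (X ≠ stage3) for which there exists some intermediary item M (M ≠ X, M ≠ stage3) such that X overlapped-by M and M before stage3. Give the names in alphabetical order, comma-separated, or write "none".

Target stage3 = [Thu 04:00, Thu 12:00].
Intermediaries M with M before stage3: stage4, stage5, stage7, stage8, stage9.
Via stage4 — items with X overlapped-by stage4: none.
Via stage5 — items with X overlapped-by stage5: none.
Via stage7 — items with X overlapped-by stage7: none.
Via stage8 — items with X overlapped-by stage8: stage4, stage5.
Via stage9 — items with X overlapped-by stage9: none.
Union: stage4, stage5.

stage4, stage5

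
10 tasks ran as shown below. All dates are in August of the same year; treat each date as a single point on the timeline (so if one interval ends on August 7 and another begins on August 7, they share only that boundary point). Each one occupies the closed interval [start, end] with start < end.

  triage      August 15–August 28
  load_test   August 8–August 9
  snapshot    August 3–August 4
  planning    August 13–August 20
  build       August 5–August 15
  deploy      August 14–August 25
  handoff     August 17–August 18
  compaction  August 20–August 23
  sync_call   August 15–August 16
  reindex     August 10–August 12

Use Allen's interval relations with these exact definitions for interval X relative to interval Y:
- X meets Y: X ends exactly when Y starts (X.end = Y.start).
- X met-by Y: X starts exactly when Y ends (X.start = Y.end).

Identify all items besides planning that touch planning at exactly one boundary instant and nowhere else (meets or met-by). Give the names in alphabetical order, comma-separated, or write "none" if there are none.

Target planning = [August 13, August 20].
build [August 5, August 15] → overlaps → no.
compaction [August 20, August 23] → met-by → yes.
deploy [August 14, August 25] → overlapped-by → no.
handoff [August 17, August 18] → during → no.
load_test [August 8, August 9] → before → no.
reindex [August 10, August 12] → before → no.
snapshot [August 3, August 4] → before → no.
sync_call [August 15, August 16] → during → no.
triage [August 15, August 28] → overlapped-by → no.
Result: compaction.

compaction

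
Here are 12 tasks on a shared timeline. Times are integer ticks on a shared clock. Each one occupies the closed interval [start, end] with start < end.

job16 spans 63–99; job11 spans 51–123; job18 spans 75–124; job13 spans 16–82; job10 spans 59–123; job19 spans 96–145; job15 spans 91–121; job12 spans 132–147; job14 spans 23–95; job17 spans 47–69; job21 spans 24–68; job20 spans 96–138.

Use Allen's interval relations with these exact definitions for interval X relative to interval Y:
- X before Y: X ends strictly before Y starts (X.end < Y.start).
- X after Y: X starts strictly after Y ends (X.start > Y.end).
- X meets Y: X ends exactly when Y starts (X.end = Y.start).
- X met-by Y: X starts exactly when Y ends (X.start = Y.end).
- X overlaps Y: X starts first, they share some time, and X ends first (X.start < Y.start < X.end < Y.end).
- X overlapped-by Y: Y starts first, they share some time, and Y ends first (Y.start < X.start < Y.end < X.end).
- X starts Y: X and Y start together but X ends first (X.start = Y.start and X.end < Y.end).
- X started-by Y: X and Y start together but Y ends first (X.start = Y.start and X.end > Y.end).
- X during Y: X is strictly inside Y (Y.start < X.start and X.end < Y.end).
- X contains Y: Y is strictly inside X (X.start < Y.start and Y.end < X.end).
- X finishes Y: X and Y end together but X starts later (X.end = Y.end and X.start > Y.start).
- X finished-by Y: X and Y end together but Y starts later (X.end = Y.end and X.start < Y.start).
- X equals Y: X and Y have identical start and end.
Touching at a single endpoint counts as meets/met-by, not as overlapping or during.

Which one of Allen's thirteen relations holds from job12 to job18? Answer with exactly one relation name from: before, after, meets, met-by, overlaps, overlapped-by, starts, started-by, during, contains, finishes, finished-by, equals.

job12 = [132, 147]; job18 = [75, 124].
Compare endpoints: job12.start > job18.start, job12.start > job18.end, job12.end > job18.start, job12.end > job18.end.
That pattern is 'after'.

after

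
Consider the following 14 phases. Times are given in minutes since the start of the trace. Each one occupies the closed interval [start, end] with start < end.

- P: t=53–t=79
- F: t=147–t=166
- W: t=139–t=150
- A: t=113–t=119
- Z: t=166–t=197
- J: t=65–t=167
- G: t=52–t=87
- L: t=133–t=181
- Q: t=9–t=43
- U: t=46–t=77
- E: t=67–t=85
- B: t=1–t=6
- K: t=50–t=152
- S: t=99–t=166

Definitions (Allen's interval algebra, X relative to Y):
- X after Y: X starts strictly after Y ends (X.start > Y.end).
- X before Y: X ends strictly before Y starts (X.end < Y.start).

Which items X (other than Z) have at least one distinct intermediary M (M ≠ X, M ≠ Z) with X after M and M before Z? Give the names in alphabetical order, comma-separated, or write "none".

Target Z = [t=166, t=197].
Intermediaries M with M before Z: A, B, E, G, K, P, Q, U, W.
Via A — items with X after A: F, L, W.
Via B — items with X after B: A, E, F, G, J, K, L, P, Q, S, U, W.
Via E — items with X after E: A, F, L, S, W.
Via G — items with X after G: A, F, L, S, W.
Via K — items with X after K: none.
Via P — items with X after P: A, F, L, S, W.
Via Q — items with X after Q: A, E, F, G, J, K, L, P, S, U, W.
Via U — items with X after U: A, F, L, S, W.
Via W — items with X after W: none.
Union: A, E, F, G, J, K, L, P, Q, S, U, W.

A, E, F, G, J, K, L, P, Q, S, U, W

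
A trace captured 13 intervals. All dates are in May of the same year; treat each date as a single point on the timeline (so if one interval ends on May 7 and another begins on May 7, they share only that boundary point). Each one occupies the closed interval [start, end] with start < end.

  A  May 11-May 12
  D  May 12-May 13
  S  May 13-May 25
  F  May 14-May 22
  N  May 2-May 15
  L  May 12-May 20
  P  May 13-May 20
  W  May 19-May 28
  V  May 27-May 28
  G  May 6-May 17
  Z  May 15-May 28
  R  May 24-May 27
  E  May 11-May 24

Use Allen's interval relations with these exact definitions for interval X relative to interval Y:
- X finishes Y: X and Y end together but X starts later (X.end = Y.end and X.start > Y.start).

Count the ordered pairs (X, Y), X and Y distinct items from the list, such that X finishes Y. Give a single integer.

Checking all 156 ordered pairs for relation 'finishes'; matching pairs in alphabetical order:
(P, L): P finishes L ✓
(V, W): V finishes W ✓
(V, Z): V finishes Z ✓
(W, Z): W finishes Z ✓
Count: 4.

4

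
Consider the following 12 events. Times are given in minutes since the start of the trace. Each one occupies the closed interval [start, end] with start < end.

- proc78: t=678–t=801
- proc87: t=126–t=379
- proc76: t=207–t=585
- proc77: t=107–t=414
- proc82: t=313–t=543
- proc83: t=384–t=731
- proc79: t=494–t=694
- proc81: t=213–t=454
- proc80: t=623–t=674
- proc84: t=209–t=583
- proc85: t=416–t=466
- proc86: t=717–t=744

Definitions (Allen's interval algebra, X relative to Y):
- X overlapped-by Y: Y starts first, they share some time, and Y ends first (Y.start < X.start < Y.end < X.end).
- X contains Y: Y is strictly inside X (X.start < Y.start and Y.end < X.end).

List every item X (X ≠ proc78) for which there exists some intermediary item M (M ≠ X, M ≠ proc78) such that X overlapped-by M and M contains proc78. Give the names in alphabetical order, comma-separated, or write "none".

Target proc78 = [t=678, t=801].
Intermediaries M with M contains proc78: none.
Union: none.

none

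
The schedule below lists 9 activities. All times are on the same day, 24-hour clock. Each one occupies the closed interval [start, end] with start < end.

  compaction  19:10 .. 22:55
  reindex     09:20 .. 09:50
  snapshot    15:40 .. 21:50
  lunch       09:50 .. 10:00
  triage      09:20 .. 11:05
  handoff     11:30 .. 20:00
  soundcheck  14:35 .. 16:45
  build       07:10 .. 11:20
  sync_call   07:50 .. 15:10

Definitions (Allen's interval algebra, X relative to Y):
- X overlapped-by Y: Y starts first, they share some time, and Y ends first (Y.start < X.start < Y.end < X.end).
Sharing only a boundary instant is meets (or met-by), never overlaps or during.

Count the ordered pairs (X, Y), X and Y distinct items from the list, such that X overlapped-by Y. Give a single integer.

7

Checking all 72 ordered pairs for relation 'overlapped-by'; matching pairs in alphabetical order:
(compaction, handoff): compaction overlapped-by handoff ✓
(compaction, snapshot): compaction overlapped-by snapshot ✓
(handoff, sync_call): handoff overlapped-by sync_call ✓
(snapshot, handoff): snapshot overlapped-by handoff ✓
(snapshot, soundcheck): snapshot overlapped-by soundcheck ✓
(soundcheck, sync_call): soundcheck overlapped-by sync_call ✓
(sync_call, build): sync_call overlapped-by build ✓
Count: 7.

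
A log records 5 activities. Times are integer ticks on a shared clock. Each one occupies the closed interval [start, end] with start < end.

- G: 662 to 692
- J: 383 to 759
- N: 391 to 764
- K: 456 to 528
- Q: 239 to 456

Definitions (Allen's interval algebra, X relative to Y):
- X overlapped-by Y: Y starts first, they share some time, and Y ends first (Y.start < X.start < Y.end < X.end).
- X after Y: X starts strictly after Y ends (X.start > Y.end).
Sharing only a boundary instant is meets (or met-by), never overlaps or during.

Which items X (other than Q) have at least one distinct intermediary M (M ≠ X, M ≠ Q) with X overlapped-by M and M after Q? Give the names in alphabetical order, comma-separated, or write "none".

none

Target Q = [239, 456].
Intermediaries M with M after Q: G.
Via G — items with X overlapped-by G: none.
Union: none.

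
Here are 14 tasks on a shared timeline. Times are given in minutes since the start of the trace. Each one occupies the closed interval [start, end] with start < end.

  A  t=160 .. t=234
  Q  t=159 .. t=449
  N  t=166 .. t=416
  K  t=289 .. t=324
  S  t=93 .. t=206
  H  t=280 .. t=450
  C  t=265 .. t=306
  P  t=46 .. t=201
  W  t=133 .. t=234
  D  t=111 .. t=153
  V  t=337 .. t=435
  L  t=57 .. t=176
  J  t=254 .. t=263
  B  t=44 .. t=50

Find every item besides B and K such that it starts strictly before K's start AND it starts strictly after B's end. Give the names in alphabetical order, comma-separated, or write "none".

Conditions: its start is strictly before K's start (X.start < t=289) AND its start is strictly after B's end (X.start > t=50).
A: start t=160 < t=289? ✓; start t=160 > t=50? ✓ → yes.
C: start t=265 < t=289? ✓; start t=265 > t=50? ✓ → yes.
D: start t=111 < t=289? ✓; start t=111 > t=50? ✓ → yes.
H: start t=280 < t=289? ✓; start t=280 > t=50? ✓ → yes.
J: start t=254 < t=289? ✓; start t=254 > t=50? ✓ → yes.
L: start t=57 < t=289? ✓; start t=57 > t=50? ✓ → yes.
N: start t=166 < t=289? ✓; start t=166 > t=50? ✓ → yes.
P: start t=46 < t=289? ✓; start t=46 > t=50? ✗ → no.
Q: start t=159 < t=289? ✓; start t=159 > t=50? ✓ → yes.
S: start t=93 < t=289? ✓; start t=93 > t=50? ✓ → yes.
V: start t=337 < t=289? ✗; start t=337 > t=50? ✓ → no.
W: start t=133 < t=289? ✓; start t=133 > t=50? ✓ → yes.
Result: A, C, D, H, J, L, N, Q, S, W.

A, C, D, H, J, L, N, Q, S, W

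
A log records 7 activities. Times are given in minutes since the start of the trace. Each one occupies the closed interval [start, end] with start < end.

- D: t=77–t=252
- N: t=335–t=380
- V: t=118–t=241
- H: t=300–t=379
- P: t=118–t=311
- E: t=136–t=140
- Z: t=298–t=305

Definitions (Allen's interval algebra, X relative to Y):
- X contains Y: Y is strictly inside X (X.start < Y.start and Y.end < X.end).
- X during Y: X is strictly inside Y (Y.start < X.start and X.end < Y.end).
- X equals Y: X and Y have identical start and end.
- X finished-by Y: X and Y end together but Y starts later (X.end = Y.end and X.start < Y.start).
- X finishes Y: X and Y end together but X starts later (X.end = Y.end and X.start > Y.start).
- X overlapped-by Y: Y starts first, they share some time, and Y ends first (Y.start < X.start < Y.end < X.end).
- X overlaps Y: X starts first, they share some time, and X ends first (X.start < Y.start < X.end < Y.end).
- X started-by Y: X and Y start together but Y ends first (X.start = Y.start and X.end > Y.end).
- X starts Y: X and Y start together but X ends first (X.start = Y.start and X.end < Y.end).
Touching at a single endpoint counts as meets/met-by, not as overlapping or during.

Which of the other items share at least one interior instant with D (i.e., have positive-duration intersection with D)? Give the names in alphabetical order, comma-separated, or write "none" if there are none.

E, P, V

Target D = [t=77, t=252].
E [t=136, t=140] → during → yes.
H [t=300, t=379] → after → no.
N [t=335, t=380] → after → no.
P [t=118, t=311] → overlapped-by → yes.
V [t=118, t=241] → during → yes.
Z [t=298, t=305] → after → no.
Result: E, P, V.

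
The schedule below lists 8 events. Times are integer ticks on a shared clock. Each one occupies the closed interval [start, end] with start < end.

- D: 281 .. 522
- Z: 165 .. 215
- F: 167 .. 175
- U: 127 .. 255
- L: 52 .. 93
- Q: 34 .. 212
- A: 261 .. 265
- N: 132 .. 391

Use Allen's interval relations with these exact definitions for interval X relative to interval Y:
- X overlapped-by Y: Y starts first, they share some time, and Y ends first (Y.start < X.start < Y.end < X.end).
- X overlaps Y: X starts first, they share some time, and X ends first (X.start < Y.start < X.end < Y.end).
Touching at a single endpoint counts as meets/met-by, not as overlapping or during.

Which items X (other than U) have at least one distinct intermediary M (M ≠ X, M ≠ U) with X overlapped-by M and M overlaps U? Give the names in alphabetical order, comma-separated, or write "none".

N, Z

Target U = [127, 255].
Intermediaries M with M overlaps U: Q.
Via Q — items with X overlapped-by Q: N, Z.
Union: N, Z.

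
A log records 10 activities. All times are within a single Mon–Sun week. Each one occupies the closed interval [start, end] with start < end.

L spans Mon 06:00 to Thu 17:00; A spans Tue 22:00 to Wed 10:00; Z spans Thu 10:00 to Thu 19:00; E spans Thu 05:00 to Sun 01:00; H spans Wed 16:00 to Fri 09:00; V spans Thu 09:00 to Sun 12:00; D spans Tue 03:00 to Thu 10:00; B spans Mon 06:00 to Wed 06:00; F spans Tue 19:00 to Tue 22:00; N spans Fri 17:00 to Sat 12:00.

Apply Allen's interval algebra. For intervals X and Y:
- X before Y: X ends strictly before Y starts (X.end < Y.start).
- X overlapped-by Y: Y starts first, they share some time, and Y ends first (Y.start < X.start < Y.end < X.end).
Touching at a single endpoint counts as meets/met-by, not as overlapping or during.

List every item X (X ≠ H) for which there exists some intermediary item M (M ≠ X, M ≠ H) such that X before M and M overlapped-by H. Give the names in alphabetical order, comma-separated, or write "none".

Target H = [Wed 16:00, Fri 09:00].
Intermediaries M with M overlapped-by H: E, V.
Via E — items with X before E: A, B, F.
Via V — items with X before V: A, B, F.
Union: A, B, F.

A, B, F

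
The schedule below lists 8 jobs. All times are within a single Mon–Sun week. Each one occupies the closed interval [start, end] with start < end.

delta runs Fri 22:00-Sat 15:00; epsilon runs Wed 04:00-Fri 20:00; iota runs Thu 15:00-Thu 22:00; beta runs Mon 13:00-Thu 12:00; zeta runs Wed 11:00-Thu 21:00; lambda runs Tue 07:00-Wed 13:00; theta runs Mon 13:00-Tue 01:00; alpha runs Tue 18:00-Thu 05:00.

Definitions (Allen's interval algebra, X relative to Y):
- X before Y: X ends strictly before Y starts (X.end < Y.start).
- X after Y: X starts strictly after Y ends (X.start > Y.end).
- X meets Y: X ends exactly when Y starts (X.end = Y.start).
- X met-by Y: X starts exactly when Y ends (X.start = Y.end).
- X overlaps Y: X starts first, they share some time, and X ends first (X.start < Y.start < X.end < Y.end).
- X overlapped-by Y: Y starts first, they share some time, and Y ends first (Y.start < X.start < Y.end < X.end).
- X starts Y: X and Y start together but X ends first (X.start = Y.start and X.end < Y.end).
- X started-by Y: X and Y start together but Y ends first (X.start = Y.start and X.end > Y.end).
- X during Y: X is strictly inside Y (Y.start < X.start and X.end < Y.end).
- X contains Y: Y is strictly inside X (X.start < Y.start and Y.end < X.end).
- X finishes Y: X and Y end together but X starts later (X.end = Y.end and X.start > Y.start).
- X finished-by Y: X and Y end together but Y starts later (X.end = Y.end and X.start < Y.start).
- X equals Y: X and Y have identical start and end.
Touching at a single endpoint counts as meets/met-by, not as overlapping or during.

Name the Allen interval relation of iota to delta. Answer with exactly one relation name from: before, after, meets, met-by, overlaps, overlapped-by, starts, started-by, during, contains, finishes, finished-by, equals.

iota = [Thu 15:00, Thu 22:00]; delta = [Fri 22:00, Sat 15:00].
Compare endpoints: iota.start < delta.start, iota.start < delta.end, iota.end < delta.start, iota.end < delta.end.
That pattern is 'before'.

before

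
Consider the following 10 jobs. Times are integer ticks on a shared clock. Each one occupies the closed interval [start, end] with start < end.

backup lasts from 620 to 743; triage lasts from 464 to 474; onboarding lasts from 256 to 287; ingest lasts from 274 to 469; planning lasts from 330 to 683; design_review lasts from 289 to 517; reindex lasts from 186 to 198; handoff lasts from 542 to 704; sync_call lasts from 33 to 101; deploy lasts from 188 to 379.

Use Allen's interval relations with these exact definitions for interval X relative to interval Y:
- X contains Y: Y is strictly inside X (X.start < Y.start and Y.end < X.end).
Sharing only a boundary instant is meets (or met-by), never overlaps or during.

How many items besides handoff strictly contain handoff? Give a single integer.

0

Target handoff = [542, 704].
backup [620, 743] → overlapped-by → no.
deploy [188, 379] → before → no.
design_review [289, 517] → before → no.
ingest [274, 469] → before → no.
onboarding [256, 287] → before → no.
planning [330, 683] → overlaps → no.
reindex [186, 198] → before → no.
sync_call [33, 101] → before → no.
triage [464, 474] → before → no.
Total: 0.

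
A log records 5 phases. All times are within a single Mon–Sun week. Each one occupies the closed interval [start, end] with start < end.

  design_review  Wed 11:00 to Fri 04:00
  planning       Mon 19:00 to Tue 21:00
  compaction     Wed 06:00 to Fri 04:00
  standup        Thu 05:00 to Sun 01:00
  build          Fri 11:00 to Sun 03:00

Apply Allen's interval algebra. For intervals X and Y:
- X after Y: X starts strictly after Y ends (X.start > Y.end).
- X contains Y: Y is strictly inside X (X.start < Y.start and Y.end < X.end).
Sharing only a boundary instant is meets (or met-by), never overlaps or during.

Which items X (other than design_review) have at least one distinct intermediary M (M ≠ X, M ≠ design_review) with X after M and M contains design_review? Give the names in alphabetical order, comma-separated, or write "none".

none

Target design_review = [Wed 11:00, Fri 04:00].
Intermediaries M with M contains design_review: none.
Union: none.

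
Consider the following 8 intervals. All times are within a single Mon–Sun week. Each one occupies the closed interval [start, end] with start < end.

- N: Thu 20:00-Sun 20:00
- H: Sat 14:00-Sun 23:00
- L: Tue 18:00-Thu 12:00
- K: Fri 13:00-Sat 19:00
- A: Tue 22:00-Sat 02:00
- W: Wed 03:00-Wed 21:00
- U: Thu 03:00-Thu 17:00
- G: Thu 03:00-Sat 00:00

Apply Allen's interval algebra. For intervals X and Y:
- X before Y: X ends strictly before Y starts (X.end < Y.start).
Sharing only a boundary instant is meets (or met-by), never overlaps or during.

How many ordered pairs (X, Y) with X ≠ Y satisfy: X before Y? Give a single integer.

13

Checking all 56 ordered pairs for relation 'before'; matching pairs in alphabetical order:
(A, H): A before H ✓
(G, H): G before H ✓
(L, H): L before H ✓
(L, K): L before K ✓
(L, N): L before N ✓
(U, H): U before H ✓
(U, K): U before K ✓
(U, N): U before N ✓
(W, G): W before G ✓
(W, H): W before H ✓
(W, K): W before K ✓
(W, N): W before N ✓
(W, U): W before U ✓
Count: 13.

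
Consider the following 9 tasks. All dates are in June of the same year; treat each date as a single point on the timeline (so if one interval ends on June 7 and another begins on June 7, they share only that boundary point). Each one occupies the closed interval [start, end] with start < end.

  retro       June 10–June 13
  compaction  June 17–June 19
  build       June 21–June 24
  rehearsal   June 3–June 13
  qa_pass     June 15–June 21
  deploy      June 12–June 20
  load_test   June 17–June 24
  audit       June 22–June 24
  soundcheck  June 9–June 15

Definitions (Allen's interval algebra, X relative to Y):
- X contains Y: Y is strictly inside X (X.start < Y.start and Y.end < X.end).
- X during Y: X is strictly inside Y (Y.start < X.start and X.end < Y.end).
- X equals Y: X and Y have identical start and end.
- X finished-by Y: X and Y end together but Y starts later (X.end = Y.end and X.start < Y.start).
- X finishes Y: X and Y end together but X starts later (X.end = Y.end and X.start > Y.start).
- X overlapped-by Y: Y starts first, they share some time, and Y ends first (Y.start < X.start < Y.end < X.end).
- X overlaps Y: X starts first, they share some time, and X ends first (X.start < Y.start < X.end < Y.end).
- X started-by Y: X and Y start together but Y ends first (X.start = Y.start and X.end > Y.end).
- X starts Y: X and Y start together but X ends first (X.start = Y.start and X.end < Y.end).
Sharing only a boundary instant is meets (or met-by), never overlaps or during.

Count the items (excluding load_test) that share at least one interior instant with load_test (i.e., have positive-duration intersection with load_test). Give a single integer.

Target load_test = [June 17, June 24].
audit [June 22, June 24] → finishes → counts.
build [June 21, June 24] → finishes → counts.
compaction [June 17, June 19] → starts → counts.
deploy [June 12, June 20] → overlaps → counts.
qa_pass [June 15, June 21] → overlaps → counts.
rehearsal [June 3, June 13] → before → no.
retro [June 10, June 13] → before → no.
soundcheck [June 9, June 15] → before → no.
Total: 5.

5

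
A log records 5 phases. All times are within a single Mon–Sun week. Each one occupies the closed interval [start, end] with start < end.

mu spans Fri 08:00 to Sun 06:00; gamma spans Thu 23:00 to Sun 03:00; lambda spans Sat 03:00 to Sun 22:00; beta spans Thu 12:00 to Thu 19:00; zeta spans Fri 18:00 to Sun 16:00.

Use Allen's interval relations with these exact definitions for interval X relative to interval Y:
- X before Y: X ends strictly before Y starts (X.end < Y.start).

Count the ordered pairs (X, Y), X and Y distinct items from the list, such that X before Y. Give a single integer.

4

Checking all 20 ordered pairs for relation 'before'; matching pairs in alphabetical order:
(beta, gamma): beta before gamma ✓
(beta, lambda): beta before lambda ✓
(beta, mu): beta before mu ✓
(beta, zeta): beta before zeta ✓
Count: 4.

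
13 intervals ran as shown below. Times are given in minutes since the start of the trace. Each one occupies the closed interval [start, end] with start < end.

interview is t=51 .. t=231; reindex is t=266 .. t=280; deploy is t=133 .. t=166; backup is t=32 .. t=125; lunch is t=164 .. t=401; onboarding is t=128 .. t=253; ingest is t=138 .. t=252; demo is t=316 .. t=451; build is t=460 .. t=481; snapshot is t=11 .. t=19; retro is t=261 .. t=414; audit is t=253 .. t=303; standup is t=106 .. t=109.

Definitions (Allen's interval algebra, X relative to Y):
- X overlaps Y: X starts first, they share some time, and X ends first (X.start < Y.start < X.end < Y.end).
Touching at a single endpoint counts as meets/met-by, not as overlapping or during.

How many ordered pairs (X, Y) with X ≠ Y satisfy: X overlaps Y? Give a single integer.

12

Checking all 156 ordered pairs for relation 'overlaps'; matching pairs in alphabetical order:
(audit, retro): audit overlaps retro ✓
(backup, interview): backup overlaps interview ✓
(deploy, ingest): deploy overlaps ingest ✓
(deploy, lunch): deploy overlaps lunch ✓
(ingest, lunch): ingest overlaps lunch ✓
(interview, ingest): interview overlaps ingest ✓
(interview, lunch): interview overlaps lunch ✓
(interview, onboarding): interview overlaps onboarding ✓
(lunch, demo): lunch overlaps demo ✓
(lunch, retro): lunch overlaps retro ✓
(onboarding, lunch): onboarding overlaps lunch ✓
(retro, demo): retro overlaps demo ✓
Count: 12.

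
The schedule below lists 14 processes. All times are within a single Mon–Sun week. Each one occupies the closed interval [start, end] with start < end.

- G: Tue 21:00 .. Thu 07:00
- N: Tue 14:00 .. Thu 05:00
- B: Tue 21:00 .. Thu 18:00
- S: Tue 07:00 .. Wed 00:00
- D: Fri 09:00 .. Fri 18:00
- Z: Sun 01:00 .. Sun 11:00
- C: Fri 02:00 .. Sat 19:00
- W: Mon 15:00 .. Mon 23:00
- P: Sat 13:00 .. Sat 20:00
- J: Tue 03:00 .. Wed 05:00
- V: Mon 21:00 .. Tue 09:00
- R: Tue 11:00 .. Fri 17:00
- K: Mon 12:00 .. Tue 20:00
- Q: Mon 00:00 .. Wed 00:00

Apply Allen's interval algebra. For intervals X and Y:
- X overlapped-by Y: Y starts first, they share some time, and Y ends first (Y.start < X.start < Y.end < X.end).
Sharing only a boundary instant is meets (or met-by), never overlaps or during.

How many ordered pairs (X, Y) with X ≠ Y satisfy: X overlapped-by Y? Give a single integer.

Checking all 182 ordered pairs for relation 'overlapped-by'; matching pairs in alphabetical order:
(B, J): B overlapped-by J ✓
(B, N): B overlapped-by N ✓
(B, Q): B overlapped-by Q ✓
(B, S): B overlapped-by S ✓
(C, R): C overlapped-by R ✓
(D, R): D overlapped-by R ✓
(G, J): G overlapped-by J ✓
(G, N): G overlapped-by N ✓
(G, Q): G overlapped-by Q ✓
(G, S): G overlapped-by S ✓
(J, K): J overlapped-by K ✓
(J, Q): J overlapped-by Q ✓
(J, V): J overlapped-by V ✓
(N, J): N overlapped-by J ✓
(N, K): N overlapped-by K ✓
(N, Q): N overlapped-by Q ✓
(N, S): N overlapped-by S ✓
(P, C): P overlapped-by C ✓
(R, J): R overlapped-by J ✓
(R, K): R overlapped-by K ✓
(R, Q): R overlapped-by Q ✓
(R, S): R overlapped-by S ✓
(S, K): S overlapped-by K ✓
(S, V): S overlapped-by V ✓
... plus 1 further pairs not listed.
Count: 25.

25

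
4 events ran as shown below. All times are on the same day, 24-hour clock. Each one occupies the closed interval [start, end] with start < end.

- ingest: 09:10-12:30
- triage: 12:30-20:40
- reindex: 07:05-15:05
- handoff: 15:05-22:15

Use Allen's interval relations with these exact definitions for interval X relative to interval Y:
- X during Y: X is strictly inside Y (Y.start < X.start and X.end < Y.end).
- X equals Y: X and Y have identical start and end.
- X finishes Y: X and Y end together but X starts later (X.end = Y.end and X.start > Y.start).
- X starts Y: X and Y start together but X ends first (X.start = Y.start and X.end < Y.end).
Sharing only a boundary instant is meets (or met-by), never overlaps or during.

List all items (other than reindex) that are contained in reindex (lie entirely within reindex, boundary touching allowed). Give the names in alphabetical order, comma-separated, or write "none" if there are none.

ingest

Target reindex = [07:05, 15:05].
handoff [15:05, 22:15] → met-by → no.
ingest [09:10, 12:30] → during → yes.
triage [12:30, 20:40] → overlapped-by → no.
Result: ingest.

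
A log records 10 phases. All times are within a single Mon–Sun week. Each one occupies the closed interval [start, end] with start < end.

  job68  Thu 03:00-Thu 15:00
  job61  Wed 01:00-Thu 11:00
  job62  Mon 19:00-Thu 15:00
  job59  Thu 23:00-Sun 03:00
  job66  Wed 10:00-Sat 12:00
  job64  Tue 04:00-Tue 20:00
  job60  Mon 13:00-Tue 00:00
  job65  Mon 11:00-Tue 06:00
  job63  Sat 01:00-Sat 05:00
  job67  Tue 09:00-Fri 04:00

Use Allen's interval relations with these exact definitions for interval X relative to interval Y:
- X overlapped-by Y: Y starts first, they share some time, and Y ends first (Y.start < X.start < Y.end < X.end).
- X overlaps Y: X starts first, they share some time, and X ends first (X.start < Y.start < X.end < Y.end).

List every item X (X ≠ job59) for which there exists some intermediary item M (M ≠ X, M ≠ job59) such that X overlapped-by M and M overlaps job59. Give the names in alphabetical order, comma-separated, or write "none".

job66

Target job59 = [Thu 23:00, Sun 03:00].
Intermediaries M with M overlaps job59: job66, job67.
Via job66 — items with X overlapped-by job66: none.
Via job67 — items with X overlapped-by job67: job66.
Union: job66.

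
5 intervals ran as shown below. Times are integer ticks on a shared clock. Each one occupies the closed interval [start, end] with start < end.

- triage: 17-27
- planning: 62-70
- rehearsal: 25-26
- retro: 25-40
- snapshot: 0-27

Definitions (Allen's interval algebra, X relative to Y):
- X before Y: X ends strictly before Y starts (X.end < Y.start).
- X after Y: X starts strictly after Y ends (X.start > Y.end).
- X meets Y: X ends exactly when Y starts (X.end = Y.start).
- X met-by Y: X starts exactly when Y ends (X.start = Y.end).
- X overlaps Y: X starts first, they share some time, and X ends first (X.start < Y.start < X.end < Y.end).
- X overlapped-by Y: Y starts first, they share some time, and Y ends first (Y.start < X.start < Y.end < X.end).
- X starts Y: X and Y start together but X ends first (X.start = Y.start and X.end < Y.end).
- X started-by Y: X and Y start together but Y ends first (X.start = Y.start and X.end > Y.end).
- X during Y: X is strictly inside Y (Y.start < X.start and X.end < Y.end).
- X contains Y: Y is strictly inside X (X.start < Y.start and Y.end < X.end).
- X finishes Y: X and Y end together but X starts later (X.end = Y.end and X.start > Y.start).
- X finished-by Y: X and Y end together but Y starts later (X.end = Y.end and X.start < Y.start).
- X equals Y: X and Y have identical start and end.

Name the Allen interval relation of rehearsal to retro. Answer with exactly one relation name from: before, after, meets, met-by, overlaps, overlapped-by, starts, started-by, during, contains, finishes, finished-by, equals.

starts

rehearsal = [25, 26]; retro = [25, 40].
Compare endpoints: rehearsal.start = retro.start, rehearsal.start < retro.end, rehearsal.end > retro.start, rehearsal.end < retro.end.
That pattern is 'starts'.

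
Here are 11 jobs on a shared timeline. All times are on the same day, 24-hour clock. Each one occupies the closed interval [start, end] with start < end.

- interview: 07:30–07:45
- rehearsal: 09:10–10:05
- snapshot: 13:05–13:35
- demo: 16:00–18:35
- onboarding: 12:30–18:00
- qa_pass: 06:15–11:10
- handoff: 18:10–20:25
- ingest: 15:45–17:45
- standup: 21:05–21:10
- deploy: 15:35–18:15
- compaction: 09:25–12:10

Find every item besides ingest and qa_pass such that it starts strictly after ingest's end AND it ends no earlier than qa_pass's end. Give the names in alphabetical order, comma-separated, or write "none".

handoff, standup

Conditions: its start is strictly after ingest's end (X.start > 17:45) AND its end is no earlier than qa_pass's end (X.end >= 11:10).
compaction: start 09:25 > 17:45? ✗; end 12:10 >= 11:10? ✓ → no.
demo: start 16:00 > 17:45? ✗; end 18:35 >= 11:10? ✓ → no.
deploy: start 15:35 > 17:45? ✗; end 18:15 >= 11:10? ✓ → no.
handoff: start 18:10 > 17:45? ✓; end 20:25 >= 11:10? ✓ → yes.
interview: start 07:30 > 17:45? ✗; end 07:45 >= 11:10? ✗ → no.
onboarding: start 12:30 > 17:45? ✗; end 18:00 >= 11:10? ✓ → no.
rehearsal: start 09:10 > 17:45? ✗; end 10:05 >= 11:10? ✗ → no.
snapshot: start 13:05 > 17:45? ✗; end 13:35 >= 11:10? ✓ → no.
standup: start 21:05 > 17:45? ✓; end 21:10 >= 11:10? ✓ → yes.
Result: handoff, standup.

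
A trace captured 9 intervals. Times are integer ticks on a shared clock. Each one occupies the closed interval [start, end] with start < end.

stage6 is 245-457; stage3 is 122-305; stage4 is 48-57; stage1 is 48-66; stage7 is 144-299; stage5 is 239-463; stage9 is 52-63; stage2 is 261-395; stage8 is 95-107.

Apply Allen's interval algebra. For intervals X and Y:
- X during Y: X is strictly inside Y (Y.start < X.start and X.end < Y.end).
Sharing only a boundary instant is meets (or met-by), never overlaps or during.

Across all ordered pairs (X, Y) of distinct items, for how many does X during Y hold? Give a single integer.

5

Checking all 72 ordered pairs for relation 'during'; matching pairs in alphabetical order:
(stage2, stage5): stage2 during stage5 ✓
(stage2, stage6): stage2 during stage6 ✓
(stage6, stage5): stage6 during stage5 ✓
(stage7, stage3): stage7 during stage3 ✓
(stage9, stage1): stage9 during stage1 ✓
Count: 5.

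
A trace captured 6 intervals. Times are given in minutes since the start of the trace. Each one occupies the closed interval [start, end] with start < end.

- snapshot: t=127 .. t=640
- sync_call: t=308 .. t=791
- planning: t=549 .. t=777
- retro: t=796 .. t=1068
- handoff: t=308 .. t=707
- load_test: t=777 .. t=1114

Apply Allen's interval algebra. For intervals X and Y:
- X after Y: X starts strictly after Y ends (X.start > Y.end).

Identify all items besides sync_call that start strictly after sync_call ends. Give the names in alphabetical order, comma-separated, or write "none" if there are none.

retro

Target sync_call = [t=308, t=791].
handoff [t=308, t=707] → starts → no.
load_test [t=777, t=1114] → overlapped-by → no.
planning [t=549, t=777] → during → no.
retro [t=796, t=1068] → after → yes.
snapshot [t=127, t=640] → overlaps → no.
Result: retro.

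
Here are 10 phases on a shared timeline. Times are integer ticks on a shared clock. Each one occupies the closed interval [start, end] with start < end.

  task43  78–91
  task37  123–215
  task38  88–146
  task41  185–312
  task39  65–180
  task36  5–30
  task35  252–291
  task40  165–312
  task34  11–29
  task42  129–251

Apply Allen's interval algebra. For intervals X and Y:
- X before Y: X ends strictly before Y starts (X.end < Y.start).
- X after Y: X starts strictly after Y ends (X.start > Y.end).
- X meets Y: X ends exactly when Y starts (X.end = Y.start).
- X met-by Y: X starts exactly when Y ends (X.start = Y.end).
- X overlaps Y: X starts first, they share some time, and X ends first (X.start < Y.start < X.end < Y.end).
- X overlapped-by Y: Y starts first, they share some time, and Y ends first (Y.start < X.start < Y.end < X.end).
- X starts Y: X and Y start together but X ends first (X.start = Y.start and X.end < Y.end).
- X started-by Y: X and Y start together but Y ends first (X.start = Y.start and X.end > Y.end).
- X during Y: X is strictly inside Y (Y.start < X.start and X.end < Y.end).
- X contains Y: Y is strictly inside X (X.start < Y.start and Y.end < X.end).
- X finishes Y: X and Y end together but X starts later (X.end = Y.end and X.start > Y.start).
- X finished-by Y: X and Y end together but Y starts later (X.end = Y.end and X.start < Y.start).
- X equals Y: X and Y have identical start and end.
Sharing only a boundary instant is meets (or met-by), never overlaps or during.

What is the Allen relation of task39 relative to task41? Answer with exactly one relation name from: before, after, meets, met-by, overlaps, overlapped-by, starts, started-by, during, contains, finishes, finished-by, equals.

before

task39 = [65, 180]; task41 = [185, 312].
Compare endpoints: task39.start < task41.start, task39.start < task41.end, task39.end < task41.start, task39.end < task41.end.
That pattern is 'before'.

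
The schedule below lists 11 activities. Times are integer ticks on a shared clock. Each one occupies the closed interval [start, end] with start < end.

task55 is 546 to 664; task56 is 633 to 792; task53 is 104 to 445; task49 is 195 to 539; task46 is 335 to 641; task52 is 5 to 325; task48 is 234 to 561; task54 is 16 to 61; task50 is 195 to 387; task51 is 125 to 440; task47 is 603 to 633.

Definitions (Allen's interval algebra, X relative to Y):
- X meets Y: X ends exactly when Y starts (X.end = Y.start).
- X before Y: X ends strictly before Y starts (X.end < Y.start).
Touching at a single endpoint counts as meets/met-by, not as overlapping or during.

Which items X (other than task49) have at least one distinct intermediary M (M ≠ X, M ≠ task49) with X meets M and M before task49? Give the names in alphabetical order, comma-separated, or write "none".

Target task49 = [195, 539].
Intermediaries M with M before task49: task54.
Via task54 — items with X meets task54: none.
Union: none.

none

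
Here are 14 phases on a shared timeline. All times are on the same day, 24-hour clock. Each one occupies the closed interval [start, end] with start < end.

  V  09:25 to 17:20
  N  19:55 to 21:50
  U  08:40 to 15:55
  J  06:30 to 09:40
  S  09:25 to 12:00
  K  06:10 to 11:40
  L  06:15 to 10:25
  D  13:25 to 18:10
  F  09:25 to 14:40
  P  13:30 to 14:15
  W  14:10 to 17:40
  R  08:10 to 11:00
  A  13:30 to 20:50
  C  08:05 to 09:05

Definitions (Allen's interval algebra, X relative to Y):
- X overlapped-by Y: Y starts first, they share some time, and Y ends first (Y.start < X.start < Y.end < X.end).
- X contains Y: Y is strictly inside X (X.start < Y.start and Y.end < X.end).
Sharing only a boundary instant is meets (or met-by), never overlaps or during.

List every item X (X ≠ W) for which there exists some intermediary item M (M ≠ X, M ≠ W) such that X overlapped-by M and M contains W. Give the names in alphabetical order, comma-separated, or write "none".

Target W = [14:10, 17:40].
Intermediaries M with M contains W: A, D.
Via A — items with X overlapped-by A: N.
Via D — items with X overlapped-by D: A.
Union: A, N.

A, N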